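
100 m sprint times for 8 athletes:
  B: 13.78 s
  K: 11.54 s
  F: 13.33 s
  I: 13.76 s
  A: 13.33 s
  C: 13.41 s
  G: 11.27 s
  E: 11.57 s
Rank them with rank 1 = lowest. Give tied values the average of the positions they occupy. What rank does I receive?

Sorted (ascending): 11.27, 11.54, 11.57, 13.33, 13.33, 13.41, 13.76, 13.78
The 2 values of 13.33 occupy positions 4–5 → average rank (4+5)/2 = 4.5.
I has value 13.76 s → rank 7.

7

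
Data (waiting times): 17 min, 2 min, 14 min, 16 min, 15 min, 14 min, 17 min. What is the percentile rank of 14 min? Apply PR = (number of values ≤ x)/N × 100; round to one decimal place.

N = 7.
Strictly below 14: 1. Equal to 14: 2.
PR = 3/7 × 100 = 42.9

42.9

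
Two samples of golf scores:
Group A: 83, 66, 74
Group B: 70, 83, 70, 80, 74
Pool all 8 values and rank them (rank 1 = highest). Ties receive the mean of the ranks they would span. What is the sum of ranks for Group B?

Sorted (descending): 83, 83, 80, 74, 74, 70, 70, 66
The 2 values of 83 occupy positions 1–2 → average rank (1+2)/2 = 1.5.
The 2 values of 74 occupy positions 4–5 → average rank (4+5)/2 = 4.5.
The 2 values of 70 occupy positions 6–7 → average rank (6+7)/2 = 6.5.
Group B values → pooled ranks: 70→6.5, 83→1.5, 70→6.5, 80→3, 74→4.5
Rank sum = 6.5 + 1.5 + 6.5 + 3 + 4.5 = 22

22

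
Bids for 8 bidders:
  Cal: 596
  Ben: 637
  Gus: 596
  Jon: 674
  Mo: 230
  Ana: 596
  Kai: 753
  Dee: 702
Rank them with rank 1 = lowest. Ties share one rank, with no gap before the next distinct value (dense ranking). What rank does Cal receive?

Sorted (ascending): 230, 596, 596, 596, 637, 674, 702, 753
The 3 values of 596 share dense rank 2.
Remaining distinct values take the next consecutive integers.
Cal has value 596 → rank 2.

2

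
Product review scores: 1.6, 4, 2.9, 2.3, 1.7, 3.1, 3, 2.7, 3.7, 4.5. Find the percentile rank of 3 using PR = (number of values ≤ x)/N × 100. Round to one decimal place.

N = 10.
Strictly below 3: 5. Equal to 3: 1.
PR = 6/10 × 100 = 60.0

60.0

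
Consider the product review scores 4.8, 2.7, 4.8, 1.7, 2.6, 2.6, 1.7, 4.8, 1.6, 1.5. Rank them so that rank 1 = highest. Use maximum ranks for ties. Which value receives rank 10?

Sorted (descending): 4.8, 4.8, 4.8, 2.7, 2.6, 2.6, 1.7, 1.7, 1.6, 1.5
The 3 values of 4.8 occupy positions 1–3 → each gets rank 3.
The 2 values of 2.6 occupy positions 5–6 → each gets rank 6.
The 2 values of 1.7 occupy positions 7–8 → each gets rank 8.
Rank 10 → value 1.5.

1.5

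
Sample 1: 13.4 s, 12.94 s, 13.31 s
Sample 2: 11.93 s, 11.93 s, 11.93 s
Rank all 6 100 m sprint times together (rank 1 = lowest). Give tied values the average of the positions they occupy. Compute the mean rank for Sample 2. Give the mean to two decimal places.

2.00

Sorted (ascending): 11.93, 11.93, 11.93, 12.94, 13.31, 13.4
The 3 values of 11.93 occupy positions 1–3 → average rank 2.
Sample 2 values → pooled ranks: 11.93→2, 11.93→2, 11.93→2
Mean rank = (2 + 2 + 2) / 3 = 2.00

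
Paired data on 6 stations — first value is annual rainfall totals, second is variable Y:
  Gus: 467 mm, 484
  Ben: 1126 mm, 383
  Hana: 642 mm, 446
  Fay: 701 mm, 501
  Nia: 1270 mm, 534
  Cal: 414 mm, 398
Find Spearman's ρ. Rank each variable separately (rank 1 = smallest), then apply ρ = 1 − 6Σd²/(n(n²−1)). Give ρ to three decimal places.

Ranks of variable 1: 2, 5, 3, 4, 6, 1
Ranks of variable 2: 4, 1, 3, 5, 6, 2
d = r₁ − r₂: -2, 4, 0, -1, 0, -1
d²: 4, 16, 0, 1, 0, 1; Σd² = 22
ρ = 1 − 6·22/(6·35) = 1 − 132/210 = 0.371

0.371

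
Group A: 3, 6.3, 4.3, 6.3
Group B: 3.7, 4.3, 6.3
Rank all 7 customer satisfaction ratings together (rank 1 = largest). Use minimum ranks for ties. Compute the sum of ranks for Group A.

Sorted (descending): 6.3, 6.3, 6.3, 4.3, 4.3, 3.7, 3
The 3 values of 6.3 occupy positions 1–3 → each gets rank 1.
The 2 values of 4.3 occupy positions 4–5 → each gets rank 4.
Group A values → pooled ranks: 3→7, 6.3→1, 4.3→4, 6.3→1
Rank sum = 7 + 1 + 4 + 1 = 13

13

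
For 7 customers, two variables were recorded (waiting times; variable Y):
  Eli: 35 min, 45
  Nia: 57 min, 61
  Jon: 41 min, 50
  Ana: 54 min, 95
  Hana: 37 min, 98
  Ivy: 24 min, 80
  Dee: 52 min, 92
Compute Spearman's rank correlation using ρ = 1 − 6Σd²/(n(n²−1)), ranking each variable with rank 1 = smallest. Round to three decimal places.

Ranks of variable 1: 2, 7, 4, 6, 3, 1, 5
Ranks of variable 2: 1, 3, 2, 6, 7, 4, 5
d = r₁ − r₂: 1, 4, 2, 0, -4, -3, 0
d²: 1, 16, 4, 0, 16, 9, 0; Σd² = 46
ρ = 1 − 6·46/(7·48) = 1 − 276/336 = 0.179

0.179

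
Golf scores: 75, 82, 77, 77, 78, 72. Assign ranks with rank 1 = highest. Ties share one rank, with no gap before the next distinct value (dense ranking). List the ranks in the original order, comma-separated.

4, 1, 3, 3, 2, 5

Sorted (descending): 82, 78, 77, 77, 75, 72
The 2 values of 77 share dense rank 3.
Remaining distinct values take the next consecutive integers.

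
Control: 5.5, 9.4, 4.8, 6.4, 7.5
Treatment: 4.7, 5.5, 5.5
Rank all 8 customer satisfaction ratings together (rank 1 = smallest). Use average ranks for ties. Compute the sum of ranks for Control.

Sorted (ascending): 4.7, 4.8, 5.5, 5.5, 5.5, 6.4, 7.5, 9.4
The 3 values of 5.5 occupy positions 3–5 → average rank 4.
Control values → pooled ranks: 5.5→4, 9.4→8, 4.8→2, 6.4→6, 7.5→7
Rank sum = 4 + 8 + 2 + 6 + 7 = 27

27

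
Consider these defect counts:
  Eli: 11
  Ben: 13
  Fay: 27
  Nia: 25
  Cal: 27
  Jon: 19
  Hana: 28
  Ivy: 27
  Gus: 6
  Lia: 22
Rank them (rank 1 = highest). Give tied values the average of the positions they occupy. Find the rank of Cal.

3

Sorted (descending): 28, 27, 27, 27, 25, 22, 19, 13, 11, 6
The 3 values of 27 occupy positions 2–4 → average rank 3.
Cal has value 27 → rank 3.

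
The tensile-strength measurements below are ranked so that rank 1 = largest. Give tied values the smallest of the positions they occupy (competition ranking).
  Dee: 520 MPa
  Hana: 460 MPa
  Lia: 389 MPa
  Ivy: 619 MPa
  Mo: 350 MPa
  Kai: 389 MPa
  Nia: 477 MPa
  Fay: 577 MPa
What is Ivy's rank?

1

Sorted (descending): 619, 577, 520, 477, 460, 389, 389, 350
The 2 values of 389 occupy positions 6–7 → each gets rank 6.
Ivy has value 619 MPa → rank 1.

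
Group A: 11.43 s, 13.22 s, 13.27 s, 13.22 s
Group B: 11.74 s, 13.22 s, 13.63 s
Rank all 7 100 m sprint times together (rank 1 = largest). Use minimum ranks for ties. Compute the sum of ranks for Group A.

Sorted (descending): 13.63, 13.27, 13.22, 13.22, 13.22, 11.74, 11.43
The 3 values of 13.22 occupy positions 3–5 → each gets rank 3.
Group A values → pooled ranks: 11.43→7, 13.22→3, 13.27→2, 13.22→3
Rank sum = 7 + 3 + 2 + 3 = 15

15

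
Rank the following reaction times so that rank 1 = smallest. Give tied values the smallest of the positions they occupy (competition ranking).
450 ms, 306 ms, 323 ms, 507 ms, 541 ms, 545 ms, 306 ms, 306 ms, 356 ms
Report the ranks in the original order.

6, 1, 4, 7, 8, 9, 1, 1, 5

Sorted (ascending): 306, 306, 306, 323, 356, 450, 507, 541, 545
The 3 values of 306 occupy positions 1–3 → each gets rank 1.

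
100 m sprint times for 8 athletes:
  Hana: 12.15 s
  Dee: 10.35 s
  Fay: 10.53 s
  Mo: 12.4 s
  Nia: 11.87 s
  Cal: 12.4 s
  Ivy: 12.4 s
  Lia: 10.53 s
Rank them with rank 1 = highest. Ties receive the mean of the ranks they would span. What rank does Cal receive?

2

Sorted (descending): 12.4, 12.4, 12.4, 12.15, 11.87, 10.53, 10.53, 10.35
The 3 values of 12.4 occupy positions 1–3 → average rank 2.
The 2 values of 10.53 occupy positions 6–7 → average rank (6+7)/2 = 6.5.
Cal has value 12.4 s → rank 2.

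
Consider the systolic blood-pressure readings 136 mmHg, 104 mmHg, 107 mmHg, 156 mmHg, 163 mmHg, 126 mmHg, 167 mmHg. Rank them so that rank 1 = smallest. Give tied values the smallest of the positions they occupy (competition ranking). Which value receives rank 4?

136

Sorted (ascending): 104, 107, 126, 136, 156, 163, 167
No ties — each value takes its position as its rank.
Rank 4 → value 136.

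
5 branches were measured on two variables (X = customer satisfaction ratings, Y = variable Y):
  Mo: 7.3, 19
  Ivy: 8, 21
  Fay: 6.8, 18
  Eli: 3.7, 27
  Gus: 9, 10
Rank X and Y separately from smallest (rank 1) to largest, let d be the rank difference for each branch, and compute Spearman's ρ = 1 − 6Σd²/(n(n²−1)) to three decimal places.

Ranks of variable 1: 3, 4, 2, 1, 5
Ranks of variable 2: 3, 4, 2, 5, 1
d = r₁ − r₂: 0, 0, 0, -4, 4
d²: 0, 0, 0, 16, 16; Σd² = 32
ρ = 1 − 6·32/(5·24) = 1 − 192/120 = -0.600

-0.600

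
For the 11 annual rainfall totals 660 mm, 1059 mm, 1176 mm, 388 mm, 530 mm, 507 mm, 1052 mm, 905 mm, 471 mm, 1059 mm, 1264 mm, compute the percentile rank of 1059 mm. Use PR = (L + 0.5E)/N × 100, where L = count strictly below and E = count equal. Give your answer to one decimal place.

72.7

N = 11.
Strictly below 1059: 7. Equal to 1059: 2.
PR = (7 + 0.5·2)/11 × 100 = 72.7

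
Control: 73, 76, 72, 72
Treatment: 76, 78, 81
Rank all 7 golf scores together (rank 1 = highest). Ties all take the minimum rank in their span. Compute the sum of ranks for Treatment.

6

Sorted (descending): 81, 78, 76, 76, 73, 72, 72
The 2 values of 76 occupy positions 3–4 → each gets rank 3.
The 2 values of 72 occupy positions 6–7 → each gets rank 6.
Treatment values → pooled ranks: 76→3, 78→2, 81→1
Rank sum = 3 + 2 + 1 = 6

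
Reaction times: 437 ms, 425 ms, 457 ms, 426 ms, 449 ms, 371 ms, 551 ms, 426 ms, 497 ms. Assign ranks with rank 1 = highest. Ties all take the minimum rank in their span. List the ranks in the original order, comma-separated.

5, 8, 3, 6, 4, 9, 1, 6, 2

Sorted (descending): 551, 497, 457, 449, 437, 426, 426, 425, 371
The 2 values of 426 occupy positions 6–7 → each gets rank 6.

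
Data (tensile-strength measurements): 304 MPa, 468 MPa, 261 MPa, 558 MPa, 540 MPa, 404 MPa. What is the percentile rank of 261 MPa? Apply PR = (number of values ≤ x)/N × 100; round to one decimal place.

N = 6.
Strictly below 261: 0. Equal to 261: 1.
PR = 1/6 × 100 = 16.7

16.7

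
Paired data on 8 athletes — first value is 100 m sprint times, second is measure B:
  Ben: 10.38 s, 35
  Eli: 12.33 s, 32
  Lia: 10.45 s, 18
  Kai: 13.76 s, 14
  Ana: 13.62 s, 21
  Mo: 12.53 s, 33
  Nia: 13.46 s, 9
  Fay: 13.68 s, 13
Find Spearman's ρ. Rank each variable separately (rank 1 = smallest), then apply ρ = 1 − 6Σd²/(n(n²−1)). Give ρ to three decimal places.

-0.643

Ranks of variable 1: 1, 3, 2, 8, 6, 4, 5, 7
Ranks of variable 2: 8, 6, 4, 3, 5, 7, 1, 2
d = r₁ − r₂: -7, -3, -2, 5, 1, -3, 4, 5
d²: 49, 9, 4, 25, 1, 9, 16, 25; Σd² = 138
ρ = 1 − 6·138/(8·63) = 1 − 828/504 = -0.643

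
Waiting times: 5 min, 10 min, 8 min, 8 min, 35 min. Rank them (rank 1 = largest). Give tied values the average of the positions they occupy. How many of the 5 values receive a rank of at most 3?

Sorted (descending): 35, 10, 8, 8, 5
The 2 values of 8 occupy positions 3–4 → average rank (3+4)/2 = 3.5.
Ranks ≤ 3: {1, 2} → 2 values.

2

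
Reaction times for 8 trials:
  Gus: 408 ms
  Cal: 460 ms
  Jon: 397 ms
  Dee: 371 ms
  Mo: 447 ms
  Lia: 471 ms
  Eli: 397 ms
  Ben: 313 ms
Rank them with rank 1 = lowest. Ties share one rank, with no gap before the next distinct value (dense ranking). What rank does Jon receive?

3

Sorted (ascending): 313, 371, 397, 397, 408, 447, 460, 471
The 2 values of 397 share dense rank 3.
Remaining distinct values take the next consecutive integers.
Jon has value 397 ms → rank 3.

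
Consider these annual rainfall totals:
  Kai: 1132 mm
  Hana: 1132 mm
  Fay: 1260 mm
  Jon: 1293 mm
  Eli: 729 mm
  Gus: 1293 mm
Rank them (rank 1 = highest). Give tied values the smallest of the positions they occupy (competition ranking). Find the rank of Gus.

1

Sorted (descending): 1293, 1293, 1260, 1132, 1132, 729
The 2 values of 1293 occupy positions 1–2 → each gets rank 1.
The 2 values of 1132 occupy positions 4–5 → each gets rank 4.
Gus has value 1293 mm → rank 1.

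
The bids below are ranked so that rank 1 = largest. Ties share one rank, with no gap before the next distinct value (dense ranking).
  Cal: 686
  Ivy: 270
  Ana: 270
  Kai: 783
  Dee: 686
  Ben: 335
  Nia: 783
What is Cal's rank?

2

Sorted (descending): 783, 783, 686, 686, 335, 270, 270
The 2 values of 783 share dense rank 1.
The 2 values of 686 share dense rank 2.
The 2 values of 270 share dense rank 4.
Remaining distinct values take the next consecutive integers.
Cal has value 686 → rank 2.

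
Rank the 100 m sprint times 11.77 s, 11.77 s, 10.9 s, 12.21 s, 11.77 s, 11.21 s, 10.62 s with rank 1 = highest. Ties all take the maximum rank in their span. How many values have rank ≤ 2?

1

Sorted (descending): 12.21, 11.77, 11.77, 11.77, 11.21, 10.9, 10.62
The 3 values of 11.77 occupy positions 2–4 → each gets rank 4.
Ranks ≤ 2: {1} → 1 value.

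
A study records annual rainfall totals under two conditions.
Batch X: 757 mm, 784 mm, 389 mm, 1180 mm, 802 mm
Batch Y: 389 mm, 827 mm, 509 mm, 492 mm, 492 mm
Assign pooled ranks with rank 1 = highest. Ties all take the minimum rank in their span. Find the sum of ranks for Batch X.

Sorted (descending): 1180, 827, 802, 784, 757, 509, 492, 492, 389, 389
The 2 values of 492 occupy positions 7–8 → each gets rank 7.
The 2 values of 389 occupy positions 9–10 → each gets rank 9.
Batch X values → pooled ranks: 757→5, 784→4, 389→9, 1180→1, 802→3
Rank sum = 5 + 4 + 9 + 1 + 3 = 22

22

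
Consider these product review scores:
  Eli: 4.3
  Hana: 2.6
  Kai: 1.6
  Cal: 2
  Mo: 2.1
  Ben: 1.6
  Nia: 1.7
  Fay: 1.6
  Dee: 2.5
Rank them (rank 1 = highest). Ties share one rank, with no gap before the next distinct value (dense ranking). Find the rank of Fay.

Sorted (descending): 4.3, 2.6, 2.5, 2.1, 2, 1.7, 1.6, 1.6, 1.6
The 3 values of 1.6 share dense rank 7.
Remaining distinct values take the next consecutive integers.
Fay has value 1.6 → rank 7.

7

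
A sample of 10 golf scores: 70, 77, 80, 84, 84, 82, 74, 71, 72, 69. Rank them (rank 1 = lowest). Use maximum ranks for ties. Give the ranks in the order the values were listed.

Sorted (ascending): 69, 70, 71, 72, 74, 77, 80, 82, 84, 84
The 2 values of 84 occupy positions 9–10 → each gets rank 10.

2, 6, 7, 10, 10, 8, 5, 3, 4, 1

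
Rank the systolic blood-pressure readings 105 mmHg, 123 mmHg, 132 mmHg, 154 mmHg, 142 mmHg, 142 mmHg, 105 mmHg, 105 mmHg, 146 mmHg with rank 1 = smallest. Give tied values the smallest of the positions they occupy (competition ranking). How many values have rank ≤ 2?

Sorted (ascending): 105, 105, 105, 123, 132, 142, 142, 146, 154
The 3 values of 105 occupy positions 1–3 → each gets rank 1.
The 2 values of 142 occupy positions 6–7 → each gets rank 6.
Ranks ≤ 2: {1, 1, 1} → 3 values.

3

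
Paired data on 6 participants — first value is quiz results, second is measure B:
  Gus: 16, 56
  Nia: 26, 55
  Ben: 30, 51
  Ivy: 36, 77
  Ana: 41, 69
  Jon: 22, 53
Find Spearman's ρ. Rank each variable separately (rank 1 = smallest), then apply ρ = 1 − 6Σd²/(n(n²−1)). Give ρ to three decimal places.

Ranks of variable 1: 1, 3, 4, 5, 6, 2
Ranks of variable 2: 4, 3, 1, 6, 5, 2
d = r₁ − r₂: -3, 0, 3, -1, 1, 0
d²: 9, 0, 9, 1, 1, 0; Σd² = 20
ρ = 1 − 6·20/(6·35) = 1 − 120/210 = 0.429

0.429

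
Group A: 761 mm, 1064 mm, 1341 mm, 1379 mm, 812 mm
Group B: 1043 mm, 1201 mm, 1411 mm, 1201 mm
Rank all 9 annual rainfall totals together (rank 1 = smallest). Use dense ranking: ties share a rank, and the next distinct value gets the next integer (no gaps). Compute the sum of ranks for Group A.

20

Sorted (ascending): 761, 812, 1043, 1064, 1201, 1201, 1341, 1379, 1411
The 2 values of 1201 share dense rank 5.
Remaining distinct values take the next consecutive integers.
Group A values → pooled ranks: 761→1, 1064→4, 1341→6, 1379→7, 812→2
Rank sum = 1 + 4 + 6 + 7 + 2 = 20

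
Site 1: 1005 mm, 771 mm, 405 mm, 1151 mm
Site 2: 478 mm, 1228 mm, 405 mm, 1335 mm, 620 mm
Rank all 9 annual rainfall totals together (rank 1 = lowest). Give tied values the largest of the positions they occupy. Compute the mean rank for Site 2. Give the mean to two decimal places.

Sorted (ascending): 405, 405, 478, 620, 771, 1005, 1151, 1228, 1335
The 2 values of 405 occupy positions 1–2 → each gets rank 2.
Site 2 values → pooled ranks: 478→3, 1228→8, 405→2, 1335→9, 620→4
Mean rank = (3 + 8 + 2 + 9 + 4) / 5 = 5.20

5.20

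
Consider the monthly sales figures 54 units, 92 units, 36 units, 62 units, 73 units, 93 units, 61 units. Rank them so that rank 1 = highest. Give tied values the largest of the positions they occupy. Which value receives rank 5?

61

Sorted (descending): 93, 92, 73, 62, 61, 54, 36
No ties — each value takes its position as its rank.
Rank 5 → value 61.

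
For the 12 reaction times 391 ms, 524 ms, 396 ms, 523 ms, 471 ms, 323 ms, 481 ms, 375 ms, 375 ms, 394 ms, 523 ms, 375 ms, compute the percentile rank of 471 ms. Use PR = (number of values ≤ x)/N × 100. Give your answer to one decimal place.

66.7

N = 12.
Strictly below 471: 7. Equal to 471: 1.
PR = 8/12 × 100 = 66.7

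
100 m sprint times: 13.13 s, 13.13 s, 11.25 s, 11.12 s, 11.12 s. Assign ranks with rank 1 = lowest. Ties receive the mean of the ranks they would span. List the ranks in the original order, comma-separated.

Sorted (ascending): 11.12, 11.12, 11.25, 13.13, 13.13
The 2 values of 11.12 occupy positions 1–2 → average rank (1+2)/2 = 1.5.
The 2 values of 13.13 occupy positions 4–5 → average rank (4+5)/2 = 4.5.

4.5, 4.5, 3, 1.5, 1.5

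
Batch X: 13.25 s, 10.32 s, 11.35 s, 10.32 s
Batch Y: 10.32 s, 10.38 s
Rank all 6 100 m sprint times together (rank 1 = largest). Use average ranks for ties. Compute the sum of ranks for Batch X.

13

Sorted (descending): 13.25, 11.35, 10.38, 10.32, 10.32, 10.32
The 3 values of 10.32 occupy positions 4–6 → average rank 5.
Batch X values → pooled ranks: 13.25→1, 10.32→5, 11.35→2, 10.32→5
Rank sum = 1 + 5 + 2 + 5 = 13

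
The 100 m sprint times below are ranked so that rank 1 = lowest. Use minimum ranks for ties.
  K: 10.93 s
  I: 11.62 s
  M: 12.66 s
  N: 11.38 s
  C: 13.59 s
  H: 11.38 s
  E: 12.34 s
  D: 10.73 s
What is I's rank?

5

Sorted (ascending): 10.73, 10.93, 11.38, 11.38, 11.62, 12.34, 12.66, 13.59
The 2 values of 11.38 occupy positions 3–4 → each gets rank 3.
I has value 11.62 s → rank 5.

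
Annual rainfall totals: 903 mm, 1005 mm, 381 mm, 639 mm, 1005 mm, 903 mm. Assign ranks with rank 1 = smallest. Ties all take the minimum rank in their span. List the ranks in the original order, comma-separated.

3, 5, 1, 2, 5, 3

Sorted (ascending): 381, 639, 903, 903, 1005, 1005
The 2 values of 903 occupy positions 3–4 → each gets rank 3.
The 2 values of 1005 occupy positions 5–6 → each gets rank 5.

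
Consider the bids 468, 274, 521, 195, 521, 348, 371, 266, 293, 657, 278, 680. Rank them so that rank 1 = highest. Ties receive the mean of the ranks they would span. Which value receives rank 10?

274

Sorted (descending): 680, 657, 521, 521, 468, 371, 348, 293, 278, 274, 266, 195
The 2 values of 521 occupy positions 3–4 → average rank (3+4)/2 = 3.5.
Rank 10 → value 274.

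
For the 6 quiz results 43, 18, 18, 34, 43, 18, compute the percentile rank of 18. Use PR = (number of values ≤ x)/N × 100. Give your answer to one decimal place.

N = 6.
Strictly below 18: 0. Equal to 18: 3.
PR = 3/6 × 100 = 50.0

50.0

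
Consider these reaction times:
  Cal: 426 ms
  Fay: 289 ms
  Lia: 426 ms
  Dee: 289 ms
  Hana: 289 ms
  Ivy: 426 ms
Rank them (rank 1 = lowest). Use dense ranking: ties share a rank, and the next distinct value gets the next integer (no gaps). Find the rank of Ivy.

2

Sorted (ascending): 289, 289, 289, 426, 426, 426
The 3 values of 289 share dense rank 1.
The 3 values of 426 share dense rank 2.
Ivy has value 426 ms → rank 2.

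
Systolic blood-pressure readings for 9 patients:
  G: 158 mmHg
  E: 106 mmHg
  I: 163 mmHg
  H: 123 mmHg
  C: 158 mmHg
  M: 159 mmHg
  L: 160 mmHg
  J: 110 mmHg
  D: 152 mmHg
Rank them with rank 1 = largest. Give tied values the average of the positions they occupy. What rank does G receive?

4.5

Sorted (descending): 163, 160, 159, 158, 158, 152, 123, 110, 106
The 2 values of 158 occupy positions 4–5 → average rank (4+5)/2 = 4.5.
G has value 158 mmHg → rank 4.5.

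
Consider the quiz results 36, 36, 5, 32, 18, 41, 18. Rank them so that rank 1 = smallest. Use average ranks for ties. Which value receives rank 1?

5

Sorted (ascending): 5, 18, 18, 32, 36, 36, 41
The 2 values of 18 occupy positions 2–3 → average rank (2+3)/2 = 2.5.
The 2 values of 36 occupy positions 5–6 → average rank (5+6)/2 = 5.5.
Rank 1 → value 5.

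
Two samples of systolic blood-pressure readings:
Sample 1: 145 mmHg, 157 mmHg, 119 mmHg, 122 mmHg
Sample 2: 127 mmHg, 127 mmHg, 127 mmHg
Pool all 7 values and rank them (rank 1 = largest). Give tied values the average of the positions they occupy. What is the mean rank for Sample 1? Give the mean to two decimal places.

Sorted (descending): 157, 145, 127, 127, 127, 122, 119
The 3 values of 127 occupy positions 3–5 → average rank 4.
Sample 1 values → pooled ranks: 145→2, 157→1, 119→7, 122→6
Mean rank = (2 + 1 + 7 + 6) / 4 = 4.00

4.00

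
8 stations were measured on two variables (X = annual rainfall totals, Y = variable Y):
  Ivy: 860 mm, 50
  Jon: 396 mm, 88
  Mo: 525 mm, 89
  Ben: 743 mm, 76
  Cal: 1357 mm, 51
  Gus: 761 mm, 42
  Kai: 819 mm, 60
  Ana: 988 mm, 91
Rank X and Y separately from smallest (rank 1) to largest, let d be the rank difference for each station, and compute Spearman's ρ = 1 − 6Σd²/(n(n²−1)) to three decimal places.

-0.262

Ranks of variable 1: 6, 1, 2, 3, 8, 4, 5, 7
Ranks of variable 2: 2, 6, 7, 5, 3, 1, 4, 8
d = r₁ − r₂: 4, -5, -5, -2, 5, 3, 1, -1
d²: 16, 25, 25, 4, 25, 9, 1, 1; Σd² = 106
ρ = 1 − 6·106/(8·63) = 1 − 636/504 = -0.262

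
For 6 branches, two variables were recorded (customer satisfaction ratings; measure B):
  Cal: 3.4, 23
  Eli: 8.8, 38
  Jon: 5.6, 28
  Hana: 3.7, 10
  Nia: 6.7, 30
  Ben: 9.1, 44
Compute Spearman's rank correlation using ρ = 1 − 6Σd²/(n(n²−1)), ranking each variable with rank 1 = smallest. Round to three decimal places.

0.943

Ranks of variable 1: 1, 5, 3, 2, 4, 6
Ranks of variable 2: 2, 5, 3, 1, 4, 6
d = r₁ − r₂: -1, 0, 0, 1, 0, 0
d²: 1, 0, 0, 1, 0, 0; Σd² = 2
ρ = 1 − 6·2/(6·35) = 1 − 12/210 = 0.943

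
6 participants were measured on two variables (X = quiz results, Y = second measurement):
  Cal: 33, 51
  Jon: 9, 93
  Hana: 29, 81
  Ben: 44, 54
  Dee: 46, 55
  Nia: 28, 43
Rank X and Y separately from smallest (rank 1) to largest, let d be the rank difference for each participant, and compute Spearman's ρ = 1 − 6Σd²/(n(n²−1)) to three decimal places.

Ranks of variable 1: 4, 1, 3, 5, 6, 2
Ranks of variable 2: 2, 6, 5, 3, 4, 1
d = r₁ − r₂: 2, -5, -2, 2, 2, 1
d²: 4, 25, 4, 4, 4, 1; Σd² = 42
ρ = 1 − 6·42/(6·35) = 1 − 252/210 = -0.200

-0.200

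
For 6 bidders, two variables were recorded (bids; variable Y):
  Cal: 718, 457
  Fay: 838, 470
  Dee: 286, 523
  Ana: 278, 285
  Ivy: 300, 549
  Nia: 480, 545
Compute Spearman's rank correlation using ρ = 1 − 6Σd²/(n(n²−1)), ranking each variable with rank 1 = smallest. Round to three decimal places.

Ranks of variable 1: 5, 6, 2, 1, 3, 4
Ranks of variable 2: 2, 3, 4, 1, 6, 5
d = r₁ − r₂: 3, 3, -2, 0, -3, -1
d²: 9, 9, 4, 0, 9, 1; Σd² = 32
ρ = 1 − 6·32/(6·35) = 1 − 192/210 = 0.086

0.086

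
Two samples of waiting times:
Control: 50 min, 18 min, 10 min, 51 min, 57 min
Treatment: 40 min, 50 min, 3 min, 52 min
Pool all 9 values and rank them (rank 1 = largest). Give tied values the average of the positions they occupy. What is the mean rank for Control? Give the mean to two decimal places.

Sorted (descending): 57, 52, 51, 50, 50, 40, 18, 10, 3
The 2 values of 50 occupy positions 4–5 → average rank (4+5)/2 = 4.5.
Control values → pooled ranks: 50→4.5, 18→7, 10→8, 51→3, 57→1
Mean rank = (4.5 + 7 + 8 + 3 + 1) / 5 = 4.70

4.70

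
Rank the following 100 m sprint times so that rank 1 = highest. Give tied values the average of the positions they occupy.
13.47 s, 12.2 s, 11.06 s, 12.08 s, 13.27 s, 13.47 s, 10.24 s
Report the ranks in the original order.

1.5, 4, 6, 5, 3, 1.5, 7

Sorted (descending): 13.47, 13.47, 13.27, 12.2, 12.08, 11.06, 10.24
The 2 values of 13.47 occupy positions 1–2 → average rank (1+2)/2 = 1.5.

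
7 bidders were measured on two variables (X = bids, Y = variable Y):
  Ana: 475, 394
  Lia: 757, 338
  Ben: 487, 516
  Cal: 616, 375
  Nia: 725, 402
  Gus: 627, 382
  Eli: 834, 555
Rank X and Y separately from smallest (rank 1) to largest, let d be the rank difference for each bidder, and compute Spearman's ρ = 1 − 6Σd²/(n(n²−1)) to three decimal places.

0.071

Ranks of variable 1: 1, 6, 2, 3, 5, 4, 7
Ranks of variable 2: 4, 1, 6, 2, 5, 3, 7
d = r₁ − r₂: -3, 5, -4, 1, 0, 1, 0
d²: 9, 25, 16, 1, 0, 1, 0; Σd² = 52
ρ = 1 − 6·52/(7·48) = 1 − 312/336 = 0.071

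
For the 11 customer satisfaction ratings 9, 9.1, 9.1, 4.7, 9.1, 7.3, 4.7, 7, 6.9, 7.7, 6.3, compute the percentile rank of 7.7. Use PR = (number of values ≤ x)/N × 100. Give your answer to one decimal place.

63.6

N = 11.
Strictly below 7.7: 6. Equal to 7.7: 1.
PR = 7/11 × 100 = 63.6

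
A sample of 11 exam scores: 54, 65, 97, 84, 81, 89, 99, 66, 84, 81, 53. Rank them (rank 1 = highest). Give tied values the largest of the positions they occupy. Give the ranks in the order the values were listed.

Sorted (descending): 99, 97, 89, 84, 84, 81, 81, 66, 65, 54, 53
The 2 values of 84 occupy positions 4–5 → each gets rank 5.
The 2 values of 81 occupy positions 6–7 → each gets rank 7.

10, 9, 2, 5, 7, 3, 1, 8, 5, 7, 11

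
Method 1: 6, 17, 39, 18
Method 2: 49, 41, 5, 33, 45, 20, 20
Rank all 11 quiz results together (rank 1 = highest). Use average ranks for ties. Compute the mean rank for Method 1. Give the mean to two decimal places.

7.75

Sorted (descending): 49, 45, 41, 39, 33, 20, 20, 18, 17, 6, 5
The 2 values of 20 occupy positions 6–7 → average rank (6+7)/2 = 6.5.
Method 1 values → pooled ranks: 6→10, 17→9, 39→4, 18→8
Mean rank = (10 + 9 + 4 + 8) / 4 = 7.75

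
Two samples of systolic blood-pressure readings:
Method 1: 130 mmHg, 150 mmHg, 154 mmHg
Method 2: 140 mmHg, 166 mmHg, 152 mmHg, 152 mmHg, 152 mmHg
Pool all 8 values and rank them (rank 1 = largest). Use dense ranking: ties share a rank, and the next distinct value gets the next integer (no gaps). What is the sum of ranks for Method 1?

Sorted (descending): 166, 154, 152, 152, 152, 150, 140, 130
The 3 values of 152 share dense rank 3.
Remaining distinct values take the next consecutive integers.
Method 1 values → pooled ranks: 130→6, 150→4, 154→2
Rank sum = 6 + 4 + 2 = 12

12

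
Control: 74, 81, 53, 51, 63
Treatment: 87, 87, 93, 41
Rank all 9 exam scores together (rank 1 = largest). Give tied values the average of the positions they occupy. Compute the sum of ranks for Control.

30

Sorted (descending): 93, 87, 87, 81, 74, 63, 53, 51, 41
The 2 values of 87 occupy positions 2–3 → average rank (2+3)/2 = 2.5.
Control values → pooled ranks: 74→5, 81→4, 53→7, 51→8, 63→6
Rank sum = 5 + 4 + 7 + 8 + 6 = 30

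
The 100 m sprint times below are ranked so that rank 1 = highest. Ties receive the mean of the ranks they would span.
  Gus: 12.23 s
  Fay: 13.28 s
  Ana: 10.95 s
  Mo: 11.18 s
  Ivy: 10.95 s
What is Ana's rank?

Sorted (descending): 13.28, 12.23, 11.18, 10.95, 10.95
The 2 values of 10.95 occupy positions 4–5 → average rank (4+5)/2 = 4.5.
Ana has value 10.95 s → rank 4.5.

4.5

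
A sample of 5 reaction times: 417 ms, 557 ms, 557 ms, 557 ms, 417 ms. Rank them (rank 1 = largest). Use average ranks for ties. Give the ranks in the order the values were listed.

Sorted (descending): 557, 557, 557, 417, 417
The 3 values of 557 occupy positions 1–3 → average rank 2.
The 2 values of 417 occupy positions 4–5 → average rank (4+5)/2 = 4.5.

4.5, 2, 2, 2, 4.5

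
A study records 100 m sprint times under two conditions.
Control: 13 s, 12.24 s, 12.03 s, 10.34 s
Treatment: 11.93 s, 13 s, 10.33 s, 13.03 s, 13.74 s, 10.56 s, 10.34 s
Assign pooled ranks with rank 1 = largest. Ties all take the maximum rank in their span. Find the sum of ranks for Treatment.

43

Sorted (descending): 13.74, 13.03, 13, 13, 12.24, 12.03, 11.93, 10.56, 10.34, 10.34, 10.33
The 2 values of 13 occupy positions 3–4 → each gets rank 4.
The 2 values of 10.34 occupy positions 9–10 → each gets rank 10.
Treatment values → pooled ranks: 11.93→7, 13→4, 10.33→11, 13.03→2, 13.74→1, 10.56→8, 10.34→10
Rank sum = 7 + 4 + 11 + 2 + 1 + 8 + 10 = 43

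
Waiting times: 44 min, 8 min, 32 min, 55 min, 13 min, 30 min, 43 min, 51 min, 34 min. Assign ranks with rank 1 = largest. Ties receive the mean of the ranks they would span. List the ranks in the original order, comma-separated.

Sorted (descending): 55, 51, 44, 43, 34, 32, 30, 13, 8
No ties — each value takes its position as its rank.

3, 9, 6, 1, 8, 7, 4, 2, 5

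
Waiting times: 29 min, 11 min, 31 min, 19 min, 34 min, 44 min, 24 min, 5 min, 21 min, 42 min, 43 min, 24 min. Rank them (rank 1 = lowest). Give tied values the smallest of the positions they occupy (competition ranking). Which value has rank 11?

43

Sorted (ascending): 5, 11, 19, 21, 24, 24, 29, 31, 34, 42, 43, 44
The 2 values of 24 occupy positions 5–6 → each gets rank 5.
Rank 11 → value 43.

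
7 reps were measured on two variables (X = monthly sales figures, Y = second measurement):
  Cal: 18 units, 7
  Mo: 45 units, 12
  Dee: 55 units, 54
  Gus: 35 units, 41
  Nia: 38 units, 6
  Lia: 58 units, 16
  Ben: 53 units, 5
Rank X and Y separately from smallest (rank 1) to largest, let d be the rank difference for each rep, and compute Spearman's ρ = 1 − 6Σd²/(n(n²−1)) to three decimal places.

0.250

Ranks of variable 1: 1, 4, 6, 2, 3, 7, 5
Ranks of variable 2: 3, 4, 7, 6, 2, 5, 1
d = r₁ − r₂: -2, 0, -1, -4, 1, 2, 4
d²: 4, 0, 1, 16, 1, 4, 16; Σd² = 42
ρ = 1 − 6·42/(7·48) = 1 − 252/336 = 0.250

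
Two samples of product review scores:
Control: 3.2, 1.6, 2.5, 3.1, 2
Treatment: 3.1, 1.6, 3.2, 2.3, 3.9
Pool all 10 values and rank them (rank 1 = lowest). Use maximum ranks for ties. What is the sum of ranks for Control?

Sorted (ascending): 1.6, 1.6, 2, 2.3, 2.5, 3.1, 3.1, 3.2, 3.2, 3.9
The 2 values of 1.6 occupy positions 1–2 → each gets rank 2.
The 2 values of 3.1 occupy positions 6–7 → each gets rank 7.
The 2 values of 3.2 occupy positions 8–9 → each gets rank 9.
Control values → pooled ranks: 3.2→9, 1.6→2, 2.5→5, 3.1→7, 2→3
Rank sum = 9 + 2 + 5 + 7 + 3 = 26

26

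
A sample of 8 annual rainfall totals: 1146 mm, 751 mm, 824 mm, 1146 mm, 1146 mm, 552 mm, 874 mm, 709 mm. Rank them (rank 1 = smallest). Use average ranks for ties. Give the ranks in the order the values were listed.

Sorted (ascending): 552, 709, 751, 824, 874, 1146, 1146, 1146
The 3 values of 1146 occupy positions 6–8 → average rank 7.

7, 3, 4, 7, 7, 1, 5, 2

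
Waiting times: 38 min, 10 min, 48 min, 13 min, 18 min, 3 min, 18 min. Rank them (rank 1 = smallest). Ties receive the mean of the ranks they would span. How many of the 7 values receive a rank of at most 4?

3

Sorted (ascending): 3, 10, 13, 18, 18, 38, 48
The 2 values of 18 occupy positions 4–5 → average rank (4+5)/2 = 4.5.
Ranks ≤ 4: {1, 2, 3} → 3 values.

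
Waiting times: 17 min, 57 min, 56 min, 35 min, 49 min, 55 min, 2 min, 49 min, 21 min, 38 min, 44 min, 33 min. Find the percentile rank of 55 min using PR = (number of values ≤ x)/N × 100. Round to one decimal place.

N = 12.
Strictly below 55: 9. Equal to 55: 1.
PR = 10/12 × 100 = 83.3

83.3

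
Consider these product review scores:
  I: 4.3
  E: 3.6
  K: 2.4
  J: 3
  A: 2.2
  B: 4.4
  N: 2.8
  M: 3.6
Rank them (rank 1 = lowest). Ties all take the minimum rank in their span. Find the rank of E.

5

Sorted (ascending): 2.2, 2.4, 2.8, 3, 3.6, 3.6, 4.3, 4.4
The 2 values of 3.6 occupy positions 5–6 → each gets rank 5.
E has value 3.6 → rank 5.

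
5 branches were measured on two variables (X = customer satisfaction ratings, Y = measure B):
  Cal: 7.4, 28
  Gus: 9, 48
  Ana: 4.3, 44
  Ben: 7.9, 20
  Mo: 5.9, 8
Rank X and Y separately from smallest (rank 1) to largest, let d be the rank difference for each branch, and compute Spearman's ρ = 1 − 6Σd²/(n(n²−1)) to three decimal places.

0.300

Ranks of variable 1: 3, 5, 1, 4, 2
Ranks of variable 2: 3, 5, 4, 2, 1
d = r₁ − r₂: 0, 0, -3, 2, 1
d²: 0, 0, 9, 4, 1; Σd² = 14
ρ = 1 − 6·14/(5·24) = 1 − 84/120 = 0.300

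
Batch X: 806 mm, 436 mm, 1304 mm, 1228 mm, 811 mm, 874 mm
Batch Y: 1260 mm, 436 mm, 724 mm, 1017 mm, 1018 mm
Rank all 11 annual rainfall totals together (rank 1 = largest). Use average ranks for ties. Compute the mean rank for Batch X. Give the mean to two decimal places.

Sorted (descending): 1304, 1260, 1228, 1018, 1017, 874, 811, 806, 724, 436, 436
The 2 values of 436 occupy positions 10–11 → average rank (10+11)/2 = 10.5.
Batch X values → pooled ranks: 806→8, 436→10.5, 1304→1, 1228→3, 811→7, 874→6
Mean rank = (8 + 10.5 + 1 + 3 + 7 + 6) / 6 = 5.92

5.92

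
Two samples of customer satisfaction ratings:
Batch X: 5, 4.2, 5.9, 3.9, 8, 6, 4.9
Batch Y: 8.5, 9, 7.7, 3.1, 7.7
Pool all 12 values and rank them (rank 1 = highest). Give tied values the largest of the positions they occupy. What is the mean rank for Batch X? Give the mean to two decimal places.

Sorted (descending): 9, 8.5, 8, 7.7, 7.7, 6, 5.9, 5, 4.9, 4.2, 3.9, 3.1
The 2 values of 7.7 occupy positions 4–5 → each gets rank 5.
Batch X values → pooled ranks: 5→8, 4.2→10, 5.9→7, 3.9→11, 8→3, 6→6, 4.9→9
Mean rank = (8 + 10 + 7 + 11 + 3 + 6 + 9) / 7 = 7.71

7.71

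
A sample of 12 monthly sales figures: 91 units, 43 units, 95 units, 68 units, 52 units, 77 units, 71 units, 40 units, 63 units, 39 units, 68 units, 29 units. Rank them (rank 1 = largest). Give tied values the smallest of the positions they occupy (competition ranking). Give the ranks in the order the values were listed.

Sorted (descending): 95, 91, 77, 71, 68, 68, 63, 52, 43, 40, 39, 29
The 2 values of 68 occupy positions 5–6 → each gets rank 5.

2, 9, 1, 5, 8, 3, 4, 10, 7, 11, 5, 12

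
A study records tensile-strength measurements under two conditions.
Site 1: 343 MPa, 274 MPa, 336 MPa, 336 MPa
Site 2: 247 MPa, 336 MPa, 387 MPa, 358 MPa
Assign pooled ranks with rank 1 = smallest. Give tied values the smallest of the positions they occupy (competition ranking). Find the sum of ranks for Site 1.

14

Sorted (ascending): 247, 274, 336, 336, 336, 343, 358, 387
The 3 values of 336 occupy positions 3–5 → each gets rank 3.
Site 1 values → pooled ranks: 343→6, 274→2, 336→3, 336→3
Rank sum = 6 + 2 + 3 + 3 = 14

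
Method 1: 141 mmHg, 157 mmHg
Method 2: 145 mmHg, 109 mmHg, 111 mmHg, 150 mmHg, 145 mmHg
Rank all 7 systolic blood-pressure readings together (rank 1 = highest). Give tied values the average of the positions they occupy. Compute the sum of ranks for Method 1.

Sorted (descending): 157, 150, 145, 145, 141, 111, 109
The 2 values of 145 occupy positions 3–4 → average rank (3+4)/2 = 3.5.
Method 1 values → pooled ranks: 141→5, 157→1
Rank sum = 5 + 1 = 6

6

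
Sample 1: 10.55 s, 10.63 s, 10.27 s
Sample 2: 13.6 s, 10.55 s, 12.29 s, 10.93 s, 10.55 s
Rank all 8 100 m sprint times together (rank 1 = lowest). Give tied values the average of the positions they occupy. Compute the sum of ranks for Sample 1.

Sorted (ascending): 10.27, 10.55, 10.55, 10.55, 10.63, 10.93, 12.29, 13.6
The 3 values of 10.55 occupy positions 2–4 → average rank 3.
Sample 1 values → pooled ranks: 10.55→3, 10.63→5, 10.27→1
Rank sum = 3 + 5 + 1 = 9

9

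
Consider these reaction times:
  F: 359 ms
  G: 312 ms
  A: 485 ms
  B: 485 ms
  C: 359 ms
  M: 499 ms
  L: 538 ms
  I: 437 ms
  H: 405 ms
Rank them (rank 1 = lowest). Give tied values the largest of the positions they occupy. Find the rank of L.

Sorted (ascending): 312, 359, 359, 405, 437, 485, 485, 499, 538
The 2 values of 359 occupy positions 2–3 → each gets rank 3.
The 2 values of 485 occupy positions 6–7 → each gets rank 7.
L has value 538 ms → rank 9.

9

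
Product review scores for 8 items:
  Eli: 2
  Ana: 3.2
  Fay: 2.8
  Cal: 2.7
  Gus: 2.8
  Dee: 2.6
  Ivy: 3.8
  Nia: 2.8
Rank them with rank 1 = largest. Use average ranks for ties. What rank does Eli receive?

8

Sorted (descending): 3.8, 3.2, 2.8, 2.8, 2.8, 2.7, 2.6, 2
The 3 values of 2.8 occupy positions 3–5 → average rank 4.
Eli has value 2 → rank 8.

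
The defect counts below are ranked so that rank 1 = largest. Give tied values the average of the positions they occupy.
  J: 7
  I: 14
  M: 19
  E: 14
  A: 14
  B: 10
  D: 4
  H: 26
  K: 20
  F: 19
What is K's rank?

Sorted (descending): 26, 20, 19, 19, 14, 14, 14, 10, 7, 4
The 2 values of 19 occupy positions 3–4 → average rank (3+4)/2 = 3.5.
The 3 values of 14 occupy positions 5–7 → average rank 6.
K has value 20 → rank 2.

2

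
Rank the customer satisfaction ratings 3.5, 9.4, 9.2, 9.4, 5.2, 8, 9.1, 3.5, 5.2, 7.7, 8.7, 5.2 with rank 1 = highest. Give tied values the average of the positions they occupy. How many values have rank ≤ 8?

Sorted (descending): 9.4, 9.4, 9.2, 9.1, 8.7, 8, 7.7, 5.2, 5.2, 5.2, 3.5, 3.5
The 2 values of 9.4 occupy positions 1–2 → average rank (1+2)/2 = 1.5.
The 3 values of 5.2 occupy positions 8–10 → average rank 9.
The 2 values of 3.5 occupy positions 11–12 → average rank (11+12)/2 = 11.5.
Ranks ≤ 8: {1.5, 1.5, 3, 4, 5, 6, 7} → 7 values.

7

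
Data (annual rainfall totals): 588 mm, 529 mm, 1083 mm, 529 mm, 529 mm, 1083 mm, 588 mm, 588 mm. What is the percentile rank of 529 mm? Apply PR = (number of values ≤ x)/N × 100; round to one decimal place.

37.5

N = 8.
Strictly below 529: 0. Equal to 529: 3.
PR = 3/8 × 100 = 37.5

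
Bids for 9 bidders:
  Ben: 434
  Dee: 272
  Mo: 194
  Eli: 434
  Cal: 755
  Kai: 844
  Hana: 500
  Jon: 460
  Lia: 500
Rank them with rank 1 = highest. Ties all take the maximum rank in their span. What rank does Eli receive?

7

Sorted (descending): 844, 755, 500, 500, 460, 434, 434, 272, 194
The 2 values of 500 occupy positions 3–4 → each gets rank 4.
The 2 values of 434 occupy positions 6–7 → each gets rank 7.
Eli has value 434 → rank 7.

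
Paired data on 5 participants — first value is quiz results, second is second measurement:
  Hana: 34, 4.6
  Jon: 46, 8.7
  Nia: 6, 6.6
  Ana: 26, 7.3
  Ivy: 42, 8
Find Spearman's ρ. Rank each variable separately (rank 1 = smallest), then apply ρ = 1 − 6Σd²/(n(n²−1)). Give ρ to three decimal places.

0.700

Ranks of variable 1: 3, 5, 1, 2, 4
Ranks of variable 2: 1, 5, 2, 3, 4
d = r₁ − r₂: 2, 0, -1, -1, 0
d²: 4, 0, 1, 1, 0; Σd² = 6
ρ = 1 − 6·6/(5·24) = 1 − 36/120 = 0.700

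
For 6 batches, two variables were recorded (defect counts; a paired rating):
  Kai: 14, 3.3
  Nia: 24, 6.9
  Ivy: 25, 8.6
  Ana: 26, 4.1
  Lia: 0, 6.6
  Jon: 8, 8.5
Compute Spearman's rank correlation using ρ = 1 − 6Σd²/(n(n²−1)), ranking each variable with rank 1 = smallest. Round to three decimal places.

0.029

Ranks of variable 1: 3, 4, 5, 6, 1, 2
Ranks of variable 2: 1, 4, 6, 2, 3, 5
d = r₁ − r₂: 2, 0, -1, 4, -2, -3
d²: 4, 0, 1, 16, 4, 9; Σd² = 34
ρ = 1 − 6·34/(6·35) = 1 − 204/210 = 0.029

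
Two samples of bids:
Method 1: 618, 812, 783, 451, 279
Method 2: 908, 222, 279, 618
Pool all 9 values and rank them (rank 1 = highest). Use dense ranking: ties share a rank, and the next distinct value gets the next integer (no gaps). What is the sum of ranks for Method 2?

Sorted (descending): 908, 812, 783, 618, 618, 451, 279, 279, 222
The 2 values of 618 share dense rank 4.
The 2 values of 279 share dense rank 6.
Remaining distinct values take the next consecutive integers.
Method 2 values → pooled ranks: 908→1, 222→7, 279→6, 618→4
Rank sum = 1 + 7 + 6 + 4 = 18

18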